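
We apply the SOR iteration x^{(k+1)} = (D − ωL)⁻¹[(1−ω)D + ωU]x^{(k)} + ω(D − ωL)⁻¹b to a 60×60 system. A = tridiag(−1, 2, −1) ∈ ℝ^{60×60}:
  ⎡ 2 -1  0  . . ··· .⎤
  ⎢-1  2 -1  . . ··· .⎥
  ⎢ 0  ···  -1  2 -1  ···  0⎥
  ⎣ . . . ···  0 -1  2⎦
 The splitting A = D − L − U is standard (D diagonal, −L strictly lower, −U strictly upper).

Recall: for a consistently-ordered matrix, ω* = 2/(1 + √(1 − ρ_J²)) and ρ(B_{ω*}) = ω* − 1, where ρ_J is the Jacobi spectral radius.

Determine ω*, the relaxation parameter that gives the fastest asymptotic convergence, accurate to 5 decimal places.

ω* = 1.90208

½·tridiag(1,0,1) at n=60: λ_k = cos(kπ/61); max |λ| at k=1 ⇒ ρ_J = cos(π/61) ≈ 0.99867.
1 − cos²(π/61) = sin²(π/61) ⇒ √(1−ρ_J²) = sin(π/61) = 0.051479.
So ω* = 2/1.051479 = 1.90208 (Young).
ρ(B_{ω*}) = ω*−1 = 0.90208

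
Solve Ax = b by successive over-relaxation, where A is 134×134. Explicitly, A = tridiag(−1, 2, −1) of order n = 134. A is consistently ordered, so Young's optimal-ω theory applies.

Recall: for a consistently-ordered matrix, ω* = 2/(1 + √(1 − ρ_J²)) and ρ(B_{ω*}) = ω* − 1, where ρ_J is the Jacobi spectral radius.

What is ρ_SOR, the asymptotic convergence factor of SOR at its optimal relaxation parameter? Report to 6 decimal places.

ρ_SOR = 0.954520

With n=134, ρ(Jacobi) = cos(π/135) = 0.999729.
√(1 − cos²(π/135)) = sin(π/135) ≈ 0.0232690.
So ω* = 2/1.0232690 = 1.954520 (Young).
At ω = 1.954520 every |λ(B_ω)| = ω−1, so ρ_SOR = 0.954520.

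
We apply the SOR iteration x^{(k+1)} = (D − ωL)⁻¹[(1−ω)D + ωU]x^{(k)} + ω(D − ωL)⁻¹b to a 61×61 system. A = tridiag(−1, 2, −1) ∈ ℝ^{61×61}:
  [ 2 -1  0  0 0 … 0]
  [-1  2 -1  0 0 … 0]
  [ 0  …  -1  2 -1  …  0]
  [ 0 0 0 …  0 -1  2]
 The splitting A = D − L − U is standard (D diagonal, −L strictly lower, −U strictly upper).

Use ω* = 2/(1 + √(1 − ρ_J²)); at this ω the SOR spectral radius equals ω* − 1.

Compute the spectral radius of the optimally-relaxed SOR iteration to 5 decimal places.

ρ_J = max_k |cos(kπ/62)| = cos(π/62) = 0.99872
√(1−ρ_J²) = |sin(π/62)| = 0.050649
So ω* = 2/1.050649 = 1.90359 (Young).
At ω = 1.90359 every |λ(B_ω)| = ω−1, so ρ_SOR = 0.90359.

ρ_SOR = 0.90359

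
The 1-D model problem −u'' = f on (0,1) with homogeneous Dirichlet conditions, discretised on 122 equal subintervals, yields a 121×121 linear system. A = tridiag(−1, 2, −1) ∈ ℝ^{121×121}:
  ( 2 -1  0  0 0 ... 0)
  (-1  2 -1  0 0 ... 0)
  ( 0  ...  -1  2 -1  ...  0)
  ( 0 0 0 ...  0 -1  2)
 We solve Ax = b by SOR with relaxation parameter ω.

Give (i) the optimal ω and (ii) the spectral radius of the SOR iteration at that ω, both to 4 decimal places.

ω* = 1.9498, ρ_SOR = 0.9498

½·tridiag(1,0,1) at n=121: λ_k = cos(kπ/122); max |λ| at k=1 ⇒ ρ_J = cos(π/122) ≈ 0.9997.
√(1−ρ_J²) simplifies to sin(π/122) = 0.02575.
So ω* = 2/1.02575 = 1.9498 (Young).
Hence ρ(B_{ω*}) = 1.9498 − 1 = 0.9498.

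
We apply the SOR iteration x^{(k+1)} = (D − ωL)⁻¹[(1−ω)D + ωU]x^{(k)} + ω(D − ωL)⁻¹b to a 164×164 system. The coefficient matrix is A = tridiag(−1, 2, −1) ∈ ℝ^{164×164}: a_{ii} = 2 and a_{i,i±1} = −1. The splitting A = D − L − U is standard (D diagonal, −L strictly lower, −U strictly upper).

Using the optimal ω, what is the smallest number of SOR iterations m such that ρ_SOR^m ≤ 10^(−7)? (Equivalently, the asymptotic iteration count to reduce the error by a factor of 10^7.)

n=164: λ(B_J) = 1 − λ(A)/2 = cos(kπ/165); k=1 gives ρ_J = 0.9998187.
√(1−ρ_J²) simplifies to sin(π/165) = 0.0190388.
[ω*] 2 ÷ (1 + 0.0190388) = 2 ÷ 1.0190388 = 1.9626338.
and ρ(B_{ω*}) = 1.9626338 − 1 = 0.9626338.
For 7 digits: m = 7·ln10 / (−ln 0.9626338) = 16.1181/0.0380822 = 423.245; round up → m = 424.

m = 424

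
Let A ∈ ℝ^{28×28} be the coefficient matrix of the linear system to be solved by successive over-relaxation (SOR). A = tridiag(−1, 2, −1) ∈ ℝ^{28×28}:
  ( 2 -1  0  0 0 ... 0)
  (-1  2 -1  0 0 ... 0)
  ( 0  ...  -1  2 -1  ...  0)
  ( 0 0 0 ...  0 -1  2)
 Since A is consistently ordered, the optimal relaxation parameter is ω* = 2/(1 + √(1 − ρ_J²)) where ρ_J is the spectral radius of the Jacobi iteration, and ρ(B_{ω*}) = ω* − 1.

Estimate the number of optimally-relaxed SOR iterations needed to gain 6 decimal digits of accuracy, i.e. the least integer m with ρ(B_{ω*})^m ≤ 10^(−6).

spectrum of D⁻¹(L+U) = {cos(kπ/29) : 1≤k≤28}; ρ_J = cos(π/29) = 0.9941380.
1 − cos²(π/29) = sin²(π/29) ⇒ √(1−ρ_J²) = sin(π/29) = 0.1081190.
ω* = 2/(1+0.1081190) = 1.8048603
and ρ(B_{ω*}) = 1.8048603 − 1 = 0.8048603.
For 6 digits: m = 6·ln10 / (−ln 0.8048603) = 13.8155/0.217087 = 63.640; round up → m = 64.

m = 64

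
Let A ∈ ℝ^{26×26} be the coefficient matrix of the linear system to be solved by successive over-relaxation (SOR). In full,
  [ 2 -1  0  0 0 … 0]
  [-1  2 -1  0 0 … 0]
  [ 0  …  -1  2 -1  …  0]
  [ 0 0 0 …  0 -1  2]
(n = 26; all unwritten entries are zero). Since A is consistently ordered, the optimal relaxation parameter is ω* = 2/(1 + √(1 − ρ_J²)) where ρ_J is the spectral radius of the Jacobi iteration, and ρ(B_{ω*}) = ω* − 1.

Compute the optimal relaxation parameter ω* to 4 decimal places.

ρ_J = max_k |cos(kπ/27)| = cos(π/27) = 0.9932
√(1−ρ_J²) = |sin(π/27)| = 0.11609
ω* = 2 / (1 + 0.11609) = 2 / 1.11609 ≈ 1.7920.
ρ_SOR = ω* − 1 ≈ 0.7920.

ω* = 1.7920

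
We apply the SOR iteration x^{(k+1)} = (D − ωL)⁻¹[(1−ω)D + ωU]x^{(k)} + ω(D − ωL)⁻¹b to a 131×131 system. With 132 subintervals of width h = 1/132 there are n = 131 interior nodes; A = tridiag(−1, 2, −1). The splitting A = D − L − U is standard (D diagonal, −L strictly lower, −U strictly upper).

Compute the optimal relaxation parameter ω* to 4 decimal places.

ω* = 1.9535

½·tridiag(1,0,1) at n=131: λ_k = cos(kπ/132); max |λ| at k=1 ⇒ ρ_J = cos(π/132) ≈ 0.9997.
1 − cos²(π/132) = sin²(π/132) ⇒ √(1−ρ_J²) = sin(π/132) = 0.02380.
ω* = 2/(1+0.02380) = 1.9535
and ρ(B_{ω*}) = 1.9535 − 1 = 0.9535.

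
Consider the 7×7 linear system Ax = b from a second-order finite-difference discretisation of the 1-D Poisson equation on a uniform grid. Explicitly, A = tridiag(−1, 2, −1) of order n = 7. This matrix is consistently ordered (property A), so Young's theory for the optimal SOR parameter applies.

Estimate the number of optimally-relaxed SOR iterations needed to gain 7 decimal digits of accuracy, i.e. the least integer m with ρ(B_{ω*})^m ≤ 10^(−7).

m = 20

½·tridiag(1,0,1) at n=7: λ_k = cos(kπ/8); max |λ| at k=1 ⇒ ρ_J = cos(π/8) ≈ 0.9238795.
root = sin(π/8) = 0.3826834  (since 1−cos² = sin²).
So ω* = 2/1.3826834 = 1.4464627 (Young).
ρ(B_{ω*}) = ω*−1 = 0.4464627
Need (0.4464627)^m ≤ 10^(−7): m ≥ 7·ln10/|ln 0.4464627| = 16.1181/0.806399 = 19.988 ⇒ m = 20.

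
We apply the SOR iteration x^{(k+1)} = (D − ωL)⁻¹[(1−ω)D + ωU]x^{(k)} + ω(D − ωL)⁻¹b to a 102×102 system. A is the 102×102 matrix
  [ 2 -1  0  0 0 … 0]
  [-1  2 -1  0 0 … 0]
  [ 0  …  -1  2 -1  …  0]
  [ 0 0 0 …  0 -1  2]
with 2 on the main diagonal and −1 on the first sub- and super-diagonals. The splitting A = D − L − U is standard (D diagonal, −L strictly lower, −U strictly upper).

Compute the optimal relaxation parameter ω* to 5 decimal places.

ω* = 1.94081

With n=102, ρ(Jacobi) = cos(π/103) = 0.99953.
√(1−ρ_J²) simplifies to sin(π/103) = 0.030496.
ω* = 2/(1+0.030496) = 1.94081
Hence ρ(B_{ω*}) = 1.94081 − 1 = 0.94081.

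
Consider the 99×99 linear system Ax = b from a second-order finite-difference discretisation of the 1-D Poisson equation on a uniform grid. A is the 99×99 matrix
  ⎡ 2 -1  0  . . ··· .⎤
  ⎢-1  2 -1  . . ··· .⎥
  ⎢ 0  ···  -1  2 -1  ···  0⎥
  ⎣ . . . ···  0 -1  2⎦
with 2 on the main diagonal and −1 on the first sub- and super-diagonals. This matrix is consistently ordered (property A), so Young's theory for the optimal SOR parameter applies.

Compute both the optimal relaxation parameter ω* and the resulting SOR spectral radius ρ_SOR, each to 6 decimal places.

[ρ_J] n=99: ρ(B_J) = cos(π/(n+1)) = cos(π/100) = 0.999507.
√(1 − cos²(π/100)) = sin(π/100) ≈ 0.0314108.
ω* = 2/(1 + 0.0314108) = 2/1.0314108 = 1.939092.
Hence ρ(B_{ω*}) = 1.939092 − 1 = 0.939092.

ω* = 1.939092, ρ_SOR = 0.939092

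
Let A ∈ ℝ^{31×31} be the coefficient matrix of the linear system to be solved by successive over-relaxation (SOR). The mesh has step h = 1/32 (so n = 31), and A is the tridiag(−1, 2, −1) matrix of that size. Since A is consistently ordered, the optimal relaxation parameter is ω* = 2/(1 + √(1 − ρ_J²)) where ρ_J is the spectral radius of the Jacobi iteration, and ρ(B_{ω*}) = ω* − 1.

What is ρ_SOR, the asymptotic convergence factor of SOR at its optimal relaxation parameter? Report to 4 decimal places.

½·tridiag(1,0,1) at n=31: λ_k = cos(kπ/32); max |λ| at k=1 ⇒ ρ_J = cos(π/32) ≈ 0.9952.
√(1−ρ_J²) = |sin(π/32)| = 0.09802
Then 2/(1+√(1−ρ_J²)) = 2/(1+0.09802); ω* = 2/1.09802 = 1.8215.
[ρ_SOR] ω* − 1 = 0.8215.

ρ_SOR = 0.8215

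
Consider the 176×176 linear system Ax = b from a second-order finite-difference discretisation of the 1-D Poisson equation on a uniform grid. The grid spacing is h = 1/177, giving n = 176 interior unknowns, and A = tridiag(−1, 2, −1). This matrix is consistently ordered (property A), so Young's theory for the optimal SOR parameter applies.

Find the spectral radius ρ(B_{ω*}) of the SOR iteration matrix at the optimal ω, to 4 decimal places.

ρ_SOR = 0.9651

½·tridiag(1,0,1) at n=176: λ_k = cos(kπ/177); max |λ| at k=1 ⇒ ρ_J = cos(π/177) ≈ 0.9998.
1 − cos²(π/177) = sin²(π/177) ⇒ √(1−ρ_J²) = sin(π/177) = 0.01775.
ω* = 2 / (1 + 0.01775) = 2 / 1.01775 ≈ 1.9651.
Hence ρ(B_{ω*}) = 1.9651 − 1 = 0.9651.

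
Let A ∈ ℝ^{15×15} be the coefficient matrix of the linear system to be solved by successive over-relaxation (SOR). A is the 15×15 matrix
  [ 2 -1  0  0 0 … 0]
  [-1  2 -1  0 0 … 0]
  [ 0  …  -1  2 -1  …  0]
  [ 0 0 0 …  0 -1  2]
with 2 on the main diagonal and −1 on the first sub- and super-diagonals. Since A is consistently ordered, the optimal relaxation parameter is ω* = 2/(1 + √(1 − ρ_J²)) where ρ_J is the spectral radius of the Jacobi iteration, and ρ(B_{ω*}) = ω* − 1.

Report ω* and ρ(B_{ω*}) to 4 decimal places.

ω* = 1.6735, ρ_SOR = 0.6735

n=15: λ(B_J) = 1 − λ(A)/2 = cos(kπ/16); k=1 gives ρ_J = 0.9808.
root = sin(π/16) = 0.19509  (since 1−cos² = sin²).
So ω* = 2/1.19509 = 1.6735 (Young).
ρ_SOR = ω* − 1 ≈ 0.6735.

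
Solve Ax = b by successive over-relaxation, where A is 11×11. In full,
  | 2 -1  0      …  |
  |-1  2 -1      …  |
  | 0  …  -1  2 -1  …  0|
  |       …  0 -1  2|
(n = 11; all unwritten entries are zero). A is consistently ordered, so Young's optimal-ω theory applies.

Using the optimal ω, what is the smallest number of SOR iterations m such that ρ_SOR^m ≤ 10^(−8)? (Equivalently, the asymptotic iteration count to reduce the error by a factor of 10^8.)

spectrum of D⁻¹(L+U) = {cos(kπ/12) : 1≤k≤11}; ρ_J = cos(π/12) = 0.9659258.
1 − cos²(π/12) = sin²(π/12) ⇒ √(1−ρ_J²) = sin(π/12) = 0.2588190.
ω* = 2/(1 + 0.2588190) = 2/1.2588190 = 1.5887908.
ρ(B_{ω*}) = ω*−1 = 0.5887908
Need (0.5887908)^m ≤ 10^(−8): m ≥ 8·ln10/|ln 0.5887908| = 18.4207/0.529684 = 34.777 ⇒ m = 35.

m = 35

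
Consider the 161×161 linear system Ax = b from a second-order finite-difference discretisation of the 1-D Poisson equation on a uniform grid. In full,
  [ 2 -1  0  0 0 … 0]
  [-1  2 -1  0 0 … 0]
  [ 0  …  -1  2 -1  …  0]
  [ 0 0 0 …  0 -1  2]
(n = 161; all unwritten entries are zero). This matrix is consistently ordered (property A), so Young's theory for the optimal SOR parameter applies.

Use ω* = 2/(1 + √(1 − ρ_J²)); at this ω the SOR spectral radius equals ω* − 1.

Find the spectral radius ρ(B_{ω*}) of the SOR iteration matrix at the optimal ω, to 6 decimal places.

ρ_SOR = 0.961955

ρ_J = max_k |cos(kπ/162)| = cos(π/162) = 0.999812
1 − cos²(π/162) = sin²(π/162) ⇒ √(1−ρ_J²) = sin(π/162) = 0.0193913.
ω* = 2 / (1 + 0.0193913) = 2 / 1.0193913 ≈ 1.961955.
Hence ρ(B_{ω*}) = 1.961955 − 1 = 0.961955.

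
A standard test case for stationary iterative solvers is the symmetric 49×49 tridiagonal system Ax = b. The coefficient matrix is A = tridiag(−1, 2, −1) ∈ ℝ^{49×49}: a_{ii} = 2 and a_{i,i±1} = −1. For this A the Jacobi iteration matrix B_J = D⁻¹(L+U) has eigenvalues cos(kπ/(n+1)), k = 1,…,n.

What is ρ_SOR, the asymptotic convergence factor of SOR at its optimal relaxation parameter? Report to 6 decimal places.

ρ_J = max_k |cos(kπ/50)| = cos(π/50) = 0.998027
√(1−ρ_J²) = |sin(π/50)| = 0.0627905
Young: ω* = 2/(1+√(1−ρ_J²)) = 2/(1+0.0627905) = 2/1.0627905 = 1.881838.
and ρ(B_{ω*}) = 1.881838 − 1 = 0.881838.

ρ_SOR = 0.881838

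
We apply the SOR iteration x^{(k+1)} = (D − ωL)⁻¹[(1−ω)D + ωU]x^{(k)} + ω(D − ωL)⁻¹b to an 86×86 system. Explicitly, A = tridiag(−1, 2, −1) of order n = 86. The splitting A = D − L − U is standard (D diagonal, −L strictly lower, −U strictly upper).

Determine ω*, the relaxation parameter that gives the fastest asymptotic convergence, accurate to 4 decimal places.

ω* = 1.9303

B_J for the 86×86 system has eigenvalues cos(kπ/87); ρ_J = cos(π/87) = 0.9993.
1 − cos²(π/87) = sin²(π/87) ⇒ √(1−ρ_J²) = sin(π/87) = 0.03610.
So ω* = 2/1.03610 = 1.9303 (Young).
At ω = 1.9303 every |λ(B_ω)| = ω−1, so ρ_SOR = 0.9303.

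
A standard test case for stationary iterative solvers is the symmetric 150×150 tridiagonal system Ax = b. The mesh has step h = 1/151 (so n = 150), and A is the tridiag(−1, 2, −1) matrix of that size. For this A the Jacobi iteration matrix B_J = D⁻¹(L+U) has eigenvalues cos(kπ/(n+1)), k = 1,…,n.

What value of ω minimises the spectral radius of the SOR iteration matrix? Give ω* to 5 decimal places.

B_J for the 150×150 system has eigenvalues cos(kπ/151); ρ_J = cos(π/151) = 0.99978.
root = sin(π/151) = 0.020804  (since 1−cos² = sin²).
ω* = 2/(1+0.020804) = 1.95924
ρ_SOR = ω* − 1 ≈ 0.95924.

ω* = 1.95924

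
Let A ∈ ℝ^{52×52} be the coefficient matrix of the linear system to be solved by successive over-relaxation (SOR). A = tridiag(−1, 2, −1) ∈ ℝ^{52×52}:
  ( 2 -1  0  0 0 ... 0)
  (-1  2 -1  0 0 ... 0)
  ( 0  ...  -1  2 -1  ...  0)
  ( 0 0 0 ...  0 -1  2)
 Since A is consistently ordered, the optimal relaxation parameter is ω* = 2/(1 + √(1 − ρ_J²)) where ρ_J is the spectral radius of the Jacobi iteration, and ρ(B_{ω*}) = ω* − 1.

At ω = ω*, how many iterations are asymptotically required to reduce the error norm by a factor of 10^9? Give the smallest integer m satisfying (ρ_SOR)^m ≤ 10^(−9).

m = 175

B_J for the 52×52 system has eigenvalues cos(kπ/53); ρ_J = cos(π/53) = 0.9982437.
root = sin(π/53) = 0.0592406  (since 1−cos² = sin²).
ω* = 2 / (1 + 0.0592406) = 2 / 1.0592406 ≈ 1.8881451.
and ρ(B_{ω*}) = 1.8881451 − 1 = 0.8881451.
Need (0.8881451)^m ≤ 10^(−9): m ≥ 9·ln10/|ln 0.8881451| = 20.7233/0.11862 = 174.703 ⇒ m = 175.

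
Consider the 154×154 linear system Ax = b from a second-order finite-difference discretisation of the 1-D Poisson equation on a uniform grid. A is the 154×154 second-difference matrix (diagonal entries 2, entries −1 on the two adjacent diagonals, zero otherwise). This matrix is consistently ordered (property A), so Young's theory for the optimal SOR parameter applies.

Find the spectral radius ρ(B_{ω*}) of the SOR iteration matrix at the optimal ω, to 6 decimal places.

With n=154, ρ(Jacobi) = cos(π/155) = 0.999795.
√(1−ρ_J²) = |sin(π/155)| = 0.0202670
So ω* = 2/1.0202670 = 1.960271 (Young).
and ρ(B_{ω*}) = 1.960271 − 1 = 0.960271.

ρ_SOR = 0.960271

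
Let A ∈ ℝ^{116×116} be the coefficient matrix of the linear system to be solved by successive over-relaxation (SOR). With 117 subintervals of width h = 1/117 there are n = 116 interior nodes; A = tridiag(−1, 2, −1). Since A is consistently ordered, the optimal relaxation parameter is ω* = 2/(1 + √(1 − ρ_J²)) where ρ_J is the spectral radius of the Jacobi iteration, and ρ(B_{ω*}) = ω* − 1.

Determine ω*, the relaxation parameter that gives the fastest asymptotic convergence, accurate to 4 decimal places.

With n=116, ρ(Jacobi) = cos(π/117) = 0.9996.
√(1−ρ_J²) = |sin(π/117)| = 0.02685
Then 2/(1+√(1−ρ_J²)) = 2/(1+0.02685); ω* = 2/1.02685 = 1.9477.
Hence ρ(B_{ω*}) = 1.9477 − 1 = 0.9477.

ω* = 1.9477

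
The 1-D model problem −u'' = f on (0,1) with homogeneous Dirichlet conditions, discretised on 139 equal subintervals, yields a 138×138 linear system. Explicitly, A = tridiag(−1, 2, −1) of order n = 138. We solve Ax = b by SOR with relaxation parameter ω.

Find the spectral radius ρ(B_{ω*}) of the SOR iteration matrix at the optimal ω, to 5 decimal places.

n=138: λ(B_J) = 1 − λ(A)/2 = cos(kπ/139); k=1 gives ρ_J = 0.99974.
1 − cos²(π/139) = sin²(π/139) ⇒ √(1−ρ_J²) = sin(π/139) = 0.022599.
Then 2/(1+√(1−ρ_J²)) = 2/(1+0.022599); ω* = 2/1.022599 = 1.95580.
and ρ(B_{ω*}) = 1.95580 − 1 = 0.95580.

ρ_SOR = 0.95580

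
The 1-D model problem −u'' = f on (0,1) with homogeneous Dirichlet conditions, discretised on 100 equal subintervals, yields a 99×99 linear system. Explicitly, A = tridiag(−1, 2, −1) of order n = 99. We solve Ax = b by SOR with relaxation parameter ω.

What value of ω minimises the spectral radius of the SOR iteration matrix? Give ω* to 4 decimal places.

With n=99, ρ(Jacobi) = cos(π/100) = 0.9995.
√(1 − cos²(π/100)) = sin(π/100) ≈ 0.03141.
ω* = 2 / (1 + 0.03141) = 2 / 1.03141 ≈ 1.9391.
and ρ(B_{ω*}) = 1.9391 − 1 = 0.9391.

ω* = 1.9391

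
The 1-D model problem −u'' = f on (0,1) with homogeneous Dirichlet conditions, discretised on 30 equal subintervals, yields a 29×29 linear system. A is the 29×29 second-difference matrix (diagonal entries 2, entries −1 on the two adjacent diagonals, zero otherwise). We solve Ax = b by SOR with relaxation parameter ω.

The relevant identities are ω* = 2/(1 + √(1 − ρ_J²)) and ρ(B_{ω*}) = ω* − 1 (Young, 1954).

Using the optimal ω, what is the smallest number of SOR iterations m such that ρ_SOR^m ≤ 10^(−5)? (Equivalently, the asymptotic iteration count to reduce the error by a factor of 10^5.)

m = 55

B_J for the 29×29 system has eigenvalues cos(kπ/30); ρ_J = cos(π/30) = 0.9945219.
√(1 − cos²(π/30)) = sin(π/30) ≈ 0.1045285.
ω* = 2/(1 + 0.1045285) = 2/1.1045285 = 1.8107274.
[ρ_SOR] ω* − 1 = 0.8107274.
Need (0.8107274)^m ≤ 10^(−5): m ≥ 5·ln10/|ln 0.8107274| = 11.5129/0.209823 = 54.870 ⇒ m = 55.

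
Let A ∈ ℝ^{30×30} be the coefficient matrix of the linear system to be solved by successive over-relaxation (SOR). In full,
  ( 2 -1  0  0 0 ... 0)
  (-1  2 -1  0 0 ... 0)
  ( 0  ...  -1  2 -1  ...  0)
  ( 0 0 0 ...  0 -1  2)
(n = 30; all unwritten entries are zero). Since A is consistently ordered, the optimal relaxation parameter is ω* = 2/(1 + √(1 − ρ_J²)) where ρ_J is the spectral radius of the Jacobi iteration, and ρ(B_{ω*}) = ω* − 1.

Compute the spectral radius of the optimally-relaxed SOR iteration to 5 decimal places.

ρ_SOR = 0.81625

spectrum of D⁻¹(L+U) = {cos(kπ/31) : 1≤k≤30}; ρ_J = cos(π/31) = 0.99487.
√(1 − cos²(π/31)) = sin(π/31) ≈ 0.101168.
Young: ω* = 2/(1+√(1−ρ_J²)) = 2/(1+0.101168) = 2/1.101168 = 1.81625.
ρ_SOR = ω* − 1 = 1.81625 − 1 = 0.81625.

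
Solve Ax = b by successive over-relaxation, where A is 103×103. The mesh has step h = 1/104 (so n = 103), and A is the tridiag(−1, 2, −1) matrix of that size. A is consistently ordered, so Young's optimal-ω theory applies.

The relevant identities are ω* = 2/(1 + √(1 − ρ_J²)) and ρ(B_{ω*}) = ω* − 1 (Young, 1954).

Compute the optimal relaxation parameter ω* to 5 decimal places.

ω* = 1.94136

ρ_J = max_k |cos(kπ/104)| = cos(π/104) = 0.99954
√(1−ρ_J²) simplifies to sin(π/104) = 0.030203.
So ω* = 2/1.030203 = 1.94136 (Young).
Hence ρ(B_{ω*}) = 1.94136 − 1 = 0.94136.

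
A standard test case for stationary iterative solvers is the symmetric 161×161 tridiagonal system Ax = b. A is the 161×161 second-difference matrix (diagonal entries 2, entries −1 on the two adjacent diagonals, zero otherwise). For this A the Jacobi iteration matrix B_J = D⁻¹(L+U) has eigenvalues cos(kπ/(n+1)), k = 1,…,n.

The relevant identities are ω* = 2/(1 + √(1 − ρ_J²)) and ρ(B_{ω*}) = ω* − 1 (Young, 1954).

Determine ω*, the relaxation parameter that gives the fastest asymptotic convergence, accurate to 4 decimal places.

spectrum of D⁻¹(L+U) = {cos(kπ/162) : 1≤k≤161}; ρ_J = cos(π/162) = 0.9998.
root = sin(π/162) = 0.01939  (since 1−cos² = sin²).
ω* = 2/(1 + 0.01939) = 2/1.01939 = 1.9620.
ρ_SOR = ω* − 1 = 1.9620 − 1 = 0.9620.

ω* = 1.9620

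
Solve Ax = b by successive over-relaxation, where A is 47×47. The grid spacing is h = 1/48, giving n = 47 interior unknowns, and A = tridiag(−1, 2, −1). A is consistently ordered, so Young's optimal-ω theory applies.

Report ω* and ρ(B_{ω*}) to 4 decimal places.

B_J for the 47×47 system has eigenvalues cos(kπ/48); ρ_J = cos(π/48) = 0.9979.
√(1−ρ_J²) = |sin(π/48)| = 0.06540
Young: ω* = 2/(1+√(1−ρ_J²)) = 2/(1+0.06540) = 2/1.06540 = 1.8772.
At ω = 1.8772 every |λ(B_ω)| = ω−1, so ρ_SOR = 0.8772.

ω* = 1.8772, ρ_SOR = 0.8772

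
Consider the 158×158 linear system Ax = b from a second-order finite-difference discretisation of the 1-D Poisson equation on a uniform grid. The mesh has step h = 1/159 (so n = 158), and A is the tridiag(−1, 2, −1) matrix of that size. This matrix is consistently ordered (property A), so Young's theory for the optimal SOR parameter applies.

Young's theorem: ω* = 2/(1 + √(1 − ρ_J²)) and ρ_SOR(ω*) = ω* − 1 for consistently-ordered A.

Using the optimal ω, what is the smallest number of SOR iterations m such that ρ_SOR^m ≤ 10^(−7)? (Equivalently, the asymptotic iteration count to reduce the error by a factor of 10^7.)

m = 408

n=158: λ(B_J) = 1 − λ(A)/2 = cos(kπ/159); k=1 gives ρ_J = 0.9998048.
√(1−ρ_J²) = |sin(π/159)| = 0.0197572
[ω*] 2 ÷ (1 + 0.0197572) = 2 ÷ 1.0197572 = 1.9612512.
ρ_SOR = ω* − 1 ≈ 0.9612512.
m ≥ 7·ln10 / (−ln 0.9612512) = 407.852; smallest integer m = 408.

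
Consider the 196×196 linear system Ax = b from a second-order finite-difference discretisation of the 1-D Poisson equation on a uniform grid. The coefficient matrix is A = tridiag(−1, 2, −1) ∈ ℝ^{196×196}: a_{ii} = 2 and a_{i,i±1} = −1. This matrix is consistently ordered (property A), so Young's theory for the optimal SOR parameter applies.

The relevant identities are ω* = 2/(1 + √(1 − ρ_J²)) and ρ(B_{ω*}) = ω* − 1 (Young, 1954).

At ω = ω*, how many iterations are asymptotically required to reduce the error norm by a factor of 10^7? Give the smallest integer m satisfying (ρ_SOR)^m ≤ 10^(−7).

m = 506

[ρ_J] n=196: ρ(B_J) = cos(π/(n+1)) = cos(π/197) = 0.9998728.
1 − cos²(π/197) = sin²(π/197) ⇒ √(1−ρ_J²) = sin(π/197) = 0.0159465.
ω* = 2/(1 + 0.0159465) = 2/1.0159465 = 1.9686076.
ρ_SOR = ω* − 1 = 1.9686076 − 1 = 0.9686076.
m ≥ 7·ln10 / (−ln 0.9686076) = 505.338; smallest integer m = 506.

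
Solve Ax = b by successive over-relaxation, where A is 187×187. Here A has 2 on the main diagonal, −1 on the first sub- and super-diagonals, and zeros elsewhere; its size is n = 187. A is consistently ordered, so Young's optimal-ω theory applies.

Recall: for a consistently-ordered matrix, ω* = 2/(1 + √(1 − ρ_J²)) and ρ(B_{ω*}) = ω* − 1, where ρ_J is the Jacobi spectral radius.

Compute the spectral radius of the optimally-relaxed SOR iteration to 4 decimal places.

ρ_J = max_k |cos(kπ/188)| = cos(π/188) = 0.9999
√(1−ρ_J²) = |sin(π/188)| = 0.01671
Then 2/(1+√(1−ρ_J²)) = 2/(1+0.01671); ω* = 2/1.01671 = 1.9671.
ρ_SOR = ω* − 1 = 1.9671 − 1 = 0.9671.

ρ_SOR = 0.9671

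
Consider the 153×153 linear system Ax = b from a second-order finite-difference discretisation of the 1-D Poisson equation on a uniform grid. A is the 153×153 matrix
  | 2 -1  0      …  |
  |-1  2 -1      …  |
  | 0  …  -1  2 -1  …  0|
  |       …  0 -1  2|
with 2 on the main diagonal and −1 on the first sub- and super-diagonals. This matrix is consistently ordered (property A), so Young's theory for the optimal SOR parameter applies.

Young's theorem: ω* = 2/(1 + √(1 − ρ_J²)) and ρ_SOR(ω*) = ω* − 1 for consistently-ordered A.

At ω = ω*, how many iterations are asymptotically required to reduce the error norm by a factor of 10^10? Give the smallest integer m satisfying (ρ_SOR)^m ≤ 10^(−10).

n=153: λ(B_J) = 1 − λ(A)/2 = cos(kπ/154); k=1 gives ρ_J = 0.9997919.
√(1−ρ_J²) = |sin(π/154)| = 0.0203985
ω* = 2/(1 + 0.0203985) = 2/1.0203985 = 1.9600186.
ρ_SOR = ω* − 1 ≈ 0.9600186.
Need (0.9600186)^m ≤ 10^(−10): m ≥ 10·ln10/|ln 0.9600186| = 23.0259/0.0408026 = 564.324 ⇒ m = 565.

m = 565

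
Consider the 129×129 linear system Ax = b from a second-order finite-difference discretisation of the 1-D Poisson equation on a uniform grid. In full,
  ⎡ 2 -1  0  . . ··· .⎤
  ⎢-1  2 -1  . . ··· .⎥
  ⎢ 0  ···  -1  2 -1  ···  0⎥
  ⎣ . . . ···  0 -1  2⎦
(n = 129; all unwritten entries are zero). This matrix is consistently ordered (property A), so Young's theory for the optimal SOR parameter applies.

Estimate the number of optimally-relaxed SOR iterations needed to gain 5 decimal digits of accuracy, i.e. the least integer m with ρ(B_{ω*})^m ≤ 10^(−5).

[ρ_J] n=129: ρ(B_J) = cos(π/(n+1)) = cos(π/130) = 0.9997080.
root = sin(π/130) = 0.0241637  (since 1−cos² = sin²).
Young: ω* = 2/(1+√(1−ρ_J²)) = 2/(1+0.0241637) = 2/1.0241637 = 1.9528128.
[ρ_SOR] ω* − 1 = 0.9528128.
Need (0.9528128)^m ≤ 10^(−5): m ≥ 5·ln10/|ln 0.9528128| = 11.5129/0.0483368 = 238.181 ⇒ m = 239.

m = 239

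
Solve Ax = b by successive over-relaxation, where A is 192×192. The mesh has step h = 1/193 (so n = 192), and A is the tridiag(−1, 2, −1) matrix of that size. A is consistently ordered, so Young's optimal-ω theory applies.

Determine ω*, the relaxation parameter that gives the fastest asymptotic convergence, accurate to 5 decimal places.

ω* = 1.96797

B_J for the 192×192 system has eigenvalues cos(kπ/193); ρ_J = cos(π/193) = 0.99987.
√(1−ρ_J²) simplifies to sin(π/193) = 0.016277.
ω* = 2/(1+0.016277) = 1.96797
Hence ρ(B_{ω*}) = 1.96797 − 1 = 0.96797.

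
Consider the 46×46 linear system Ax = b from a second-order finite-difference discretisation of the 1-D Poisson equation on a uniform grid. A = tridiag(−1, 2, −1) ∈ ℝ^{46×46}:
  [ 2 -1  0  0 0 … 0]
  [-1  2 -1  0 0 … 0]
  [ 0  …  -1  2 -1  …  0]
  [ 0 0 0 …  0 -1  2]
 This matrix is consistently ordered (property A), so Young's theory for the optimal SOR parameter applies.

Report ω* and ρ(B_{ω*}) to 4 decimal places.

B_J for the 46×46 system has eigenvalues cos(kπ/47); ρ_J = cos(π/47) = 0.9978.
√(1−ρ_J²) simplifies to sin(π/47) = 0.06679.
Young: ω* = 2/(1+√(1−ρ_J²)) = 2/(1+0.06679) = 2/1.06679 = 1.8748.
and ρ(B_{ω*}) = 1.8748 − 1 = 0.8748.

ω* = 1.8748, ρ_SOR = 0.8748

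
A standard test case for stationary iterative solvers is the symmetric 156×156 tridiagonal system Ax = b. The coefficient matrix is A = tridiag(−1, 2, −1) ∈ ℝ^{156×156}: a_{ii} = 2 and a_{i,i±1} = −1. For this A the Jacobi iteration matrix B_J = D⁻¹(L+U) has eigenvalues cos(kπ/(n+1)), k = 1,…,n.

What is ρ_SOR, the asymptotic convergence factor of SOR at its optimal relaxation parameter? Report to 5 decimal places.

With n=156, ρ(Jacobi) = cos(π/157) = 0.99980.
√(1−ρ_J²) = |sin(π/157)| = 0.020009
[ω*] 2 ÷ (1 + 0.020009) = 2 ÷ 1.020009 = 1.96077.
ρ_SOR = ω* − 1 = 1.96077 − 1 = 0.96077.

ρ_SOR = 0.96077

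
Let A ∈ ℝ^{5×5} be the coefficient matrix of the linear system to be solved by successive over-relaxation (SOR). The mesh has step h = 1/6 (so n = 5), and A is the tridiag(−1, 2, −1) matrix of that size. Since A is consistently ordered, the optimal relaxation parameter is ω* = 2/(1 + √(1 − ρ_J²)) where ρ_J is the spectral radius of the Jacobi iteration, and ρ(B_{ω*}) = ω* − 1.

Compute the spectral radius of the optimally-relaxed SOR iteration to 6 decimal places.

ρ_SOR = 0.333333

[ρ_J] n=5: ρ(B_J) = cos(π/(n+1)) = cos(π/6) = 0.866025.
1 − cos²(π/6) = sin²(π/6) ⇒ √(1−ρ_J²) = sin(π/6) = 0.5000000.
[ω*] 2 ÷ (1 + 0.5000000) = 2 ÷ 1.5000000 = 1.333333.
ρ(B_{ω*}) = ω*−1 = 0.333333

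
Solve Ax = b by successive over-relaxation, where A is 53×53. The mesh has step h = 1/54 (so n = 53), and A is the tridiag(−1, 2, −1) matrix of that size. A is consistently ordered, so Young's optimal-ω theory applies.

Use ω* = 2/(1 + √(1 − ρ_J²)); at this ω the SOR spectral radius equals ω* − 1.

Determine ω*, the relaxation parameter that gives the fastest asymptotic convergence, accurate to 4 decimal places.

ω* = 1.8901

With n=53, ρ(Jacobi) = cos(π/54) = 0.9983.
√(1 − cos²(π/54)) = sin(π/54) ≈ 0.05814.
ω* = 2/(1+0.05814) = 1.8901
Hence ρ(B_{ω*}) = 1.8901 − 1 = 0.8901.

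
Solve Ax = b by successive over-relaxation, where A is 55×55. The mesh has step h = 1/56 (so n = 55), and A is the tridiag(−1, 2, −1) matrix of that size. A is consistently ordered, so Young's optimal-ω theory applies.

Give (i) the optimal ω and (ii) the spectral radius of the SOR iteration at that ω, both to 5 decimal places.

spectrum of D⁻¹(L+U) = {cos(kπ/56) : 1≤k≤55}; ρ_J = cos(π/56) = 0.99843.
√(1−ρ_J²) simplifies to sin(π/56) = 0.056070.
So ω* = 2/1.056070 = 1.89381 (Young).
ρ(B_{ω*}) = ω*−1 = 0.89381

ω* = 1.89381, ρ_SOR = 0.89381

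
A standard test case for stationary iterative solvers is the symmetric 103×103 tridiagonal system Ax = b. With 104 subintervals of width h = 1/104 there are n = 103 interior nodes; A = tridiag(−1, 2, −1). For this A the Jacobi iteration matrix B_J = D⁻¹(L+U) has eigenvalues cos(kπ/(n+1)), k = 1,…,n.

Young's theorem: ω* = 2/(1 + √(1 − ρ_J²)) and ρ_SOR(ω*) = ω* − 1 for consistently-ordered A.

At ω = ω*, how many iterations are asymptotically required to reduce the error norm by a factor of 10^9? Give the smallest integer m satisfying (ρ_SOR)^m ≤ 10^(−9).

[ρ_J] n=103: ρ(B_J) = cos(π/(n+1)) = cos(π/104) = 0.9995438.
root = sin(π/104) = 0.0302030  (since 1−cos² = sin²).
Then 2/(1+√(1−ρ_J²)) = 2/(1+0.0302030); ω* = 2/1.0302030 = 1.9413650.
ρ(B_{ω*}) = ω*−1 = 0.9413650
9·ln10 = 20.7233; −ln(0.9413650) = 0.0604243; m = ⌈20.7233/0.0604243⌉ = ⌈342.963⌉ = 343.

m = 343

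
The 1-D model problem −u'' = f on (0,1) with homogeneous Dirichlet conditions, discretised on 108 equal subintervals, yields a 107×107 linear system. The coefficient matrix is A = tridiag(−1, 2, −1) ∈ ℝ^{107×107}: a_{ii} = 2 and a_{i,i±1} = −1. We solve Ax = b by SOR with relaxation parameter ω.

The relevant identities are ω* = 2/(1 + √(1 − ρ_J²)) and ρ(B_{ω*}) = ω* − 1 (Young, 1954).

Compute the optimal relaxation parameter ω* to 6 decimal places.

[ρ_J] n=107: ρ(B_J) = cos(π/(n+1)) = cos(π/108) = 0.999577.
√(1−ρ_J²) = |sin(π/108)| = 0.0290847
So ω* = 2/1.0290847 = 1.943475 (Young).
[ρ_SOR] ω* − 1 = 0.943475.

ω* = 1.943475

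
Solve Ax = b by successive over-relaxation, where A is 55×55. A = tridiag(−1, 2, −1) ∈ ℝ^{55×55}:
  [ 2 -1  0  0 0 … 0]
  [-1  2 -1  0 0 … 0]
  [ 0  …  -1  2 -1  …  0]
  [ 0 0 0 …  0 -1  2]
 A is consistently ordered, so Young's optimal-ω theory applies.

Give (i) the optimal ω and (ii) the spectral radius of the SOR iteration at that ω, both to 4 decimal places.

ω* = 1.8938, ρ_SOR = 0.8938

spectrum of D⁻¹(L+U) = {cos(kπ/56) : 1≤k≤55}; ρ_J = cos(π/56) = 0.9984.
√(1 − cos²(π/56)) = sin(π/56) ≈ 0.05607.
ω* = 2/(1+0.05607) = 1.8938
and ρ(B_{ω*}) = 1.8938 − 1 = 0.8938.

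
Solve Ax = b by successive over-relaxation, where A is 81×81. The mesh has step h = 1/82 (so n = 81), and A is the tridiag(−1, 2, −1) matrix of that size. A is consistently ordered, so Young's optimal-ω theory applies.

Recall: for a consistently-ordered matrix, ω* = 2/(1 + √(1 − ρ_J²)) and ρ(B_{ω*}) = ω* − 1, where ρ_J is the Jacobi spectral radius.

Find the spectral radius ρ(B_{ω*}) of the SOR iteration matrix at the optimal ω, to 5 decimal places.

ρ_SOR = 0.92622

[ρ_J] n=81: ρ(B_J) = cos(π/(n+1)) = cos(π/82) = 0.99927.
root = sin(π/82) = 0.038303  (since 1−cos² = sin²).
ω* = 2 / (1 + 0.038303) = 2 / 1.038303 ≈ 1.92622.
Hence ρ(B_{ω*}) = 1.92622 − 1 = 0.92622.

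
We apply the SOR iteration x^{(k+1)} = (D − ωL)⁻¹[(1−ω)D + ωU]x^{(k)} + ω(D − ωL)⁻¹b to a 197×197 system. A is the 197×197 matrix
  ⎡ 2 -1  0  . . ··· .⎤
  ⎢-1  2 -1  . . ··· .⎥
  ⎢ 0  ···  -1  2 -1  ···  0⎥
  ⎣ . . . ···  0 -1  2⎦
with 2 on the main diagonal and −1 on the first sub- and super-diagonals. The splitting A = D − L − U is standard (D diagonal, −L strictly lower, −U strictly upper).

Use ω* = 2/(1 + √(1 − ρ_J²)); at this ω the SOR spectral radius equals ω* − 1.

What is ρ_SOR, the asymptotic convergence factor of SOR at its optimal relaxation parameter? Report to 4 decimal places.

[ρ_J] n=197: ρ(B_J) = cos(π/(n+1)) = cos(π/198) = 0.9999.
√(1 − cos²(π/198)) = sin(π/198) ≈ 0.01587.
ω* = 2/(1 + 0.01587) = 2/1.01587 = 1.9688.
ρ_SOR = ω* − 1 = 1.9688 − 1 = 0.9688.

ρ_SOR = 0.9688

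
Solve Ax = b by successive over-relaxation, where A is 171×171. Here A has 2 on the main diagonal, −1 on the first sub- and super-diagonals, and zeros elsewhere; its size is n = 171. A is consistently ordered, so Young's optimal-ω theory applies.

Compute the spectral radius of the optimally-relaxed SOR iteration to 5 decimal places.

With n=171, ρ(Jacobi) = cos(π/172) = 0.99983.
√(1 − cos²(π/172)) = sin(π/172) ≈ 0.018264.
ω* = 2 / (1 + 0.018264) = 2 / 1.018264 ≈ 1.96413.
[ρ_SOR] ω* − 1 = 0.96413.

ρ_SOR = 0.96413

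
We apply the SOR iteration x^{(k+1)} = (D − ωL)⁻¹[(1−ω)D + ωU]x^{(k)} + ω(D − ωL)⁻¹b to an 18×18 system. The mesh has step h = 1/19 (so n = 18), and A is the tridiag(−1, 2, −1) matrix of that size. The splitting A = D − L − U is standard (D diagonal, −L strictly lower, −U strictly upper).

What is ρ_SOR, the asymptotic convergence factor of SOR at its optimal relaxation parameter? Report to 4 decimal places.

ρ_SOR = 0.7173

n=18: λ(B_J) = 1 − λ(A)/2 = cos(kπ/19); k=1 gives ρ_J = 0.9864.
√(1 − cos²(π/19)) = sin(π/19) ≈ 0.16459.
ω* = 2/(1+0.16459) = 1.7173
At ω = 1.7173 every |λ(B_ω)| = ω−1, so ρ_SOR = 0.7173.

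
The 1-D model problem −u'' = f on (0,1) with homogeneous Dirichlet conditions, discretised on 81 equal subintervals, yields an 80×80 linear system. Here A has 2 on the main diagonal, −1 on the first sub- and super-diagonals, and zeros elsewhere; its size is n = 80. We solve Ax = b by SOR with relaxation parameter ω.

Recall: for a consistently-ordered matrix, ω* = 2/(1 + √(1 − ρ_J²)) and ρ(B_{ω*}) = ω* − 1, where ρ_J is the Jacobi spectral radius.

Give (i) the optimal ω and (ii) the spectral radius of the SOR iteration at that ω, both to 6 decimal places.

ω* = 1.925344, ρ_SOR = 0.925344

½·tridiag(1,0,1) at n=80: λ_k = cos(kπ/81); max |λ| at k=1 ⇒ ρ_J = cos(π/81) ≈ 0.999248.
√(1 − cos²(π/81)) = sin(π/81) ≈ 0.0387754.
So ω* = 2/1.0387754 = 1.925344 (Young).
Hence ρ(B_{ω*}) = 1.925344 − 1 = 0.925344.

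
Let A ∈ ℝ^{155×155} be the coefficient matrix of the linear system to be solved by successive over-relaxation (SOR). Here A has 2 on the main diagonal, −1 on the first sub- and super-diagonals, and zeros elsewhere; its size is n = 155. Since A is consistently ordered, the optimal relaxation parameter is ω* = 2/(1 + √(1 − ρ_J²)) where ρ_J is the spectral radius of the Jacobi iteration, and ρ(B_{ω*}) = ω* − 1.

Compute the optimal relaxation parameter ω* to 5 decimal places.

ω* = 1.96052

spectrum of D⁻¹(L+U) = {cos(kπ/156) : 1≤k≤155}; ρ_J = cos(π/156) = 0.99980.
1 − cos²(π/156) = sin²(π/156) ⇒ √(1−ρ_J²) = sin(π/156) = 0.020137.
ω* = 2 / (1 + 0.020137) = 2 / 1.020137 ≈ 1.96052.
and ρ(B_{ω*}) = 1.96052 − 1 = 0.96052.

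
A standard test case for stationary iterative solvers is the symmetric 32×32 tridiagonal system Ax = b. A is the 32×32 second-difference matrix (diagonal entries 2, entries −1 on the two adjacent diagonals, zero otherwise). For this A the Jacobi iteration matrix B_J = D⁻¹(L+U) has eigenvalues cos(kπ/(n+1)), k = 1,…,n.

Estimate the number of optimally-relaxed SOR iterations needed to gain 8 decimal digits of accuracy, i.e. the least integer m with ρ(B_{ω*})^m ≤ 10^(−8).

m = 97

[ρ_J] n=32: ρ(B_J) = cos(π/(n+1)) = cos(π/33) = 0.9954719.
root = sin(π/33) = 0.0950560  (since 1−cos² = sin²).
ω* = 2/(1+0.0950560) = 1.8263906
Hence ρ(B_{ω*}) = 1.8263906 − 1 = 0.8263906.
m ≥ 8·ln10 / (−ln 0.8263906) = 96.601; smallest integer m = 97.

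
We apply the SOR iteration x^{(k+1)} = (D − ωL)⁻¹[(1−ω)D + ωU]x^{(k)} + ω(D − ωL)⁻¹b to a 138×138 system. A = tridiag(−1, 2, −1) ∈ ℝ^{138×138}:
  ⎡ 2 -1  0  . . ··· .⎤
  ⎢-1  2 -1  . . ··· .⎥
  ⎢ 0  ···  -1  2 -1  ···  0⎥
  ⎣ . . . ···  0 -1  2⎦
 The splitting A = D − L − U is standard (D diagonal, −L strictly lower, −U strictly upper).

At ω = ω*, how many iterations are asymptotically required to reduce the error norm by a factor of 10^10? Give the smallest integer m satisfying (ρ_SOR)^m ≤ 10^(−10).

spectrum of D⁻¹(L+U) = {cos(kπ/139) : 1≤k≤138}; ρ_J = cos(π/139) = 0.9997446.
1 − cos²(π/139) = sin²(π/139) ⇒ √(1−ρ_J²) = sin(π/139) = 0.0225995.
[ω*] 2 ÷ (1 + 0.0225995) = 2 ÷ 1.0225995 = 1.9557999.
ρ_SOR = ω* − 1 = 1.9557999 − 1 = 0.9557999.
Need (0.9557999)^m ≤ 10^(−10): m ≥ 10·ln10/|ln 0.9557999| = 23.0259/0.0452067 = 509.347 ⇒ m = 510.

m = 510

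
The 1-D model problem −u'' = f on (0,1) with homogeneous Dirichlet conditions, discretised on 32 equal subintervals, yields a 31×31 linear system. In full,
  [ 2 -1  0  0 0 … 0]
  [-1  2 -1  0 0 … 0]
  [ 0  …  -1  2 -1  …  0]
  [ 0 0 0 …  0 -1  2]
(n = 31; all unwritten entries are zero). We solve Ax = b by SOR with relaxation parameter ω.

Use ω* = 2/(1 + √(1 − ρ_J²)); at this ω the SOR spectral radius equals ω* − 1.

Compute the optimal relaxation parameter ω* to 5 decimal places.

½·tridiag(1,0,1) at n=31: λ_k = cos(kπ/32); max |λ| at k=1 ⇒ ρ_J = cos(π/32) ≈ 0.99518.
1 − cos²(π/32) = sin²(π/32) ⇒ √(1−ρ_J²) = sin(π/32) = 0.098017.
[ω*] 2 ÷ (1 + 0.098017) = 2 ÷ 1.098017 = 1.82147.
At ω = 1.82147 every |λ(B_ω)| = ω−1, so ρ_SOR = 0.82147.

ω* = 1.82147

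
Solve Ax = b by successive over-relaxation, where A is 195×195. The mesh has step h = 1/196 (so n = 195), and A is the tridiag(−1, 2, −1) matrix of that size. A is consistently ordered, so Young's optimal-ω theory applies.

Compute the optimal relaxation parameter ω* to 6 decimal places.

With n=195, ρ(Jacobi) = cos(π/196) = 0.999872.
√(1−ρ_J²) = |sin(π/196)| = 0.0160278
So ω* = 2/1.0160278 = 1.968450 (Young).
ρ(B_{ω*}) = ω*−1 = 0.968450

ω* = 1.968450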